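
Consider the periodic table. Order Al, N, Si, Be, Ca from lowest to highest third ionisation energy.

Al < Si < N < Ca < Be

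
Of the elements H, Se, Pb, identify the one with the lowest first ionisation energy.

H is in period 1, group 1; Se is in period 4, group 16; Pb is in period 6, group 14.
Across a period the outer electron is held more tightly (higher IE₁); down a group it sits in a higher shell, more shielded, and comes off more easily.
Here both period and group differ, so the two effects have to be weighed against each other.
Se > Pb: relative to Pb, both the across-period and down-group shifts push Se's first ionization energy up.
H > Se: period and group pull opposite ways; the down-group shift dominates (1312 vs 941 kJ/mol).
Tabulated first ionization energy (kJ/mol): H 1312, Se 941, Pb 716.
The lowest first ionisation energy among these belongs to Pb.

Pb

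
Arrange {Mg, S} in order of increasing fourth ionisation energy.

S < Mg

After 3 electrons have been removed, what remains? Mg³⁺ is already 1 electron into the core; S³⁺ still has 3 valence electrons.
Pulling an electron out of a noble-gas core costs far more than removing a remaining valence electron, so Mg sits at the high end of IE_4.
Approximate IE_4 values (kJ/mol): Mg 10543, S 4556.
Hence IE_4: S < Mg.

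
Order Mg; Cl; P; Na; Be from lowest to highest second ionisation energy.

IE_2 is the cost of taking one more electron from the +1 cation: Mg⁺ still has 1 valence electron; Cl⁺ still has 6 valence electrons; P⁺ still has 4 valence electrons; Na⁺ is the bare [Ne] core; Be⁺ still has 1 valence electron.
Pulling an electron out of a noble-gas core costs far more than removing a remaining valence electron, so Na sits at the high end of IE_2.
Valence configurations: Mg⁺ [Ne]3s¹, Cl⁺ [Ne]3s²3p⁴, P⁺ [Ne]3s²3p², Be⁺ [He]2s¹.
Tabulated IE_2 (kJ/mol): Mg 1451, Cl 2298, P 1907, Na 4562, Be 1757.
Hence IE_2: Mg < Be < P < Cl < Na.

Mg < Be < P < Cl < Na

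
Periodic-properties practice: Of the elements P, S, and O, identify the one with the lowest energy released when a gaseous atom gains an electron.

P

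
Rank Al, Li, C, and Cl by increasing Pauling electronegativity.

Li < Al < C < Cl

Li is in period 2, group 1; C is in period 2, group 14; Al is in period 3, group 13; Cl is in period 3, group 17.
EN rises left→right (higher Z_eff, smaller atoms) and falls top→bottom (larger, more shielded atoms).
Here both period and group differ, so the two effects have to be weighed against each other.
Al > Li: period and group pull opposite ways; the across-period shift dominates (1.61 vs 0.98).
C > Al: relative to Al, both the across-period and down-group shifts push C's electronegativity up.
Cl > C: the two effects oppose for this pair; the across-period effect wins (3.16 vs 2.55).
Tabulated electronegativity (Pauling): Li 0.98, C 2.55, Al 1.61, Cl 3.16.
So from lowest to highest: Li < Al < C < Cl.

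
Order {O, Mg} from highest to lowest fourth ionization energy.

Mg, O

Consider each +3 ion: O³⁺ still has 3 valence electrons; Mg³⁺ is already 1 electron into the core.
Pulling an electron out of a noble-gas core costs far more than removing a remaining valence electron, so Mg sits at the high end of IE_4.
Approximate IE_4 values (kJ/mol): O 7469, Mg 10543.
So the fourth ionization energies run O < Mg.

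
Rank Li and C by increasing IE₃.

After 2 electrons have been removed, what remains? Li²⁺ is already 1 electron into the core; C²⁺ still has 2 valence electrons.
Pulling an electron out of a noble-gas core costs far more than removing a remaining valence electron, so Li sits at the high end of IE_3.
Approximate IE_3 values (kJ/mol): Li 11815, C 4620.
So the third ionization energies run C < Li.

C < Li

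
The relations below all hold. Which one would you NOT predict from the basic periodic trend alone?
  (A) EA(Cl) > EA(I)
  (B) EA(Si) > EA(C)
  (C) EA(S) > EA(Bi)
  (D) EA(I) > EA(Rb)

The general trend: electron affinity increases across a period and decreases down a group.
(A) Cl (period 3, group 17) vs I (period 5, group 17): the stated order agrees with the simple trend.
(B) Si (period 3, group 14) vs C (period 2, group 14): the stated order contradicts the simple trend.
(C) S (period 3, group 16) vs Bi (period 6, group 15): the stated order agrees with the simple trend.
(D) I (period 5, group 17) vs Rb (period 5, group 1): the stated order agrees with the simple trend.
The exception is (B): Si's larger, more diffuse 3p orbitals accept an added electron slightly more readily than C's compact 2p.

(B)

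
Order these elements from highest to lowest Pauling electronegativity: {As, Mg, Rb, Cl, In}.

Mg is in period 3, group 2; Cl is in period 3, group 17; As is in period 4, group 15; Rb is in period 5, group 1; In is in period 5, group 13.
Smaller atoms with higher effective nuclear charge are more electronegative.
These span different periods and groups, so the two trends combine.
Mg > Rb: relative to Rb, both the across-period and down-group shifts push Mg's electronegativity up.
In > Mg: the two effects oppose for this pair; the across-period effect wins (1.78 vs 1.31).
As > In: both effects reinforce here, so As is clearly the higher of the two.
Cl > As: both effects reinforce here, so Cl is clearly the higher of the two.
Approximate values (Pauling): Mg 1.31, Cl 3.16, As 2.18, Rb 0.82, In 1.78.
So from highest to lowest: Cl > As > In > Mg > Rb.

Cl > As > In > Mg > Rb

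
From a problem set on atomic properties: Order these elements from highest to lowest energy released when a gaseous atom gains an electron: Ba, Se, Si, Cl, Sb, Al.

Cl > Se > Si > Sb > Al > Ba

Al is in period 3, group 13; Si is in period 3, group 14; Cl is in period 3, group 17; Se is in period 4, group 16; Sb is in period 5, group 15; Ba is in period 6, group 2.
Electron affinity generally becomes more exothermic across a period toward the halogens and less exothermic down a group.
Here both period and group differ, so the two effects have to be weighed against each other.
Al > Ba: relative to Ba, both the across-period and down-group shifts push Al's electron affinity up.
Sb > Al: period and group pull opposite ways; the across-period shift dominates (103 vs 42 kJ/mol).
Si > Sb: period and group pull opposite ways; the down-group shift dominates (134 vs 103 kJ/mol).
Se > Si: period and group pull opposite ways; the across-period shift dominates (195 vs 134 kJ/mol).
Cl > Se: relative to Se, both the across-period and down-group shifts push Cl's electron affinity up.
Approximate values (kJ/mol): Al 42, Si 134, Cl 349, Se 195, Sb 103, Ba 14.
So from highest to lowest: Cl > Se > Si > Sb > Al > Ba.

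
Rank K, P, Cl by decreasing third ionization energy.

IE_3 is the cost of taking one more electron from the +2 cation: K²⁺ is already 1 electron into the core; P²⁺ still has 3 valence electrons; Cl²⁺ still has 5 valence electrons.
Pulling an electron out of a noble-gas core costs far more than removing a remaining valence electron, so K sits at the high end of IE_3.
Valence configurations: P²⁺ [Ne]3s²3p¹, Cl²⁺ [Ne]3s²3p³.
The numbers (kJ/mol): K 4420, P 2914, Cl 3822.
Putting it together, IE_3: P < Cl < K.

K, Cl, P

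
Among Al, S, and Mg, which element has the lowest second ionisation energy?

After 1 electron has been removed, what remains? Al⁺ still has 2 valence electrons; S⁺ still has 5 valence electrons; Mg⁺ still has 1 valence electron.
All are still removing valence electrons, so compare the +1 ions as you would atoms: IE_2 generally rises across a period (higher Z_eff) and falls down a group (larger shell), subject to the usual subshell exceptions.
Valence configurations: Al⁺ [Ne]3s², S⁺ [Ne]3s²3p³, Mg⁺ [Ne]3s¹.
The numbers (kJ/mol): Al 1817, S 2252, Mg 1451.
So the second ionization energies run Mg < Al < S.

Mg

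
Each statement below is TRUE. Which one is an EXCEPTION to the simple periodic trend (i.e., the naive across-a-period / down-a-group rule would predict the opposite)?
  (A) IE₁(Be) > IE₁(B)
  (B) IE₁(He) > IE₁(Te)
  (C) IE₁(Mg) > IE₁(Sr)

(A)

The general trend: first ionization energy increases across a period and decreases down a group.
(A) Be (period 2, group 2) vs B (period 2, group 13): the stated order contradicts the simple trend.
(B) He (period 1, group 18) vs Te (period 5, group 16): the stated order agrees with the simple trend.
(C) Mg (period 3, group 2) vs Sr (period 5, group 2): the stated order agrees with the simple trend.
The exception is (A): removing B's lone 2p electron is easier than breaking Be's filled 2s².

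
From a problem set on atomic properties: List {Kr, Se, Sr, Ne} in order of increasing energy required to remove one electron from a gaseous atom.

Ne is in period 2, group 18; Se is in period 4, group 16; Kr is in period 4, group 18; Sr is in period 5, group 2.
IE₁ increases left→right with effective nuclear charge and decreases top→bottom as the valence shell moves farther out.
Neither a single period nor a single group — weigh both effects.
Se > Sr: both effects reinforce here, so Se is clearly the higher of the two.
Kr > Se: Kr lies to the right of Se in period 4, so the across-period effect alone puts Kr higher.
Ne > Kr: Ne sits above Kr in group 18, so the down-group effect alone puts Ne higher.
For reference (kJ/mol): Ne 2081, Se 941, Kr 1351, Sr 550.
So from lowest to highest: Sr < Se < Kr < Ne.

Sr < Se < Kr < Ne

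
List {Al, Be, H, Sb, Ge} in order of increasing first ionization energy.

Al, Ge, Sb, Be, H

H is in period 1, group 1; Be is in period 2, group 2; Al is in period 3, group 13; Ge is in period 4, group 14; Sb is in period 5, group 15.
Across a period the outer electron is held more tightly (higher IE₁); down a group it sits in a higher shell, more shielded, and comes off more easily.
These sit on a diagonal, where the across-period and down-group effects partly cancel.
Ge > Al: the two effects oppose for this pair; the across-period effect wins (762 vs 578 kJ/mol).
Sb > Ge: period and group pull opposite ways; the across-period shift dominates (831 vs 762 kJ/mol).
Be > Sb: period and group pull opposite ways; the down-group shift dominates (900 vs 831 kJ/mol).
H > Be: period and group pull opposite ways; the down-group shift dominates (1312 vs 900 kJ/mol).
Approximate values (kJ/mol): H 1312, Be 900, Al 578, Ge 762, Sb 831.
So from lowest to highest: Al < Ge < Sb < Be < H.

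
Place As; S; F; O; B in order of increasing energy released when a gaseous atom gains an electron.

B < As < O < S < F

Electron affinity generally becomes more exothermic across a period toward the halogens and less exothermic down a group.
Here both period and group differ, so the two effects have to be weighed against each other.
As > B: the two effects oppose for this pair; the across-period effect wins (78 vs 27 kJ/mol).
O > As: both effects reinforce here, so O is clearly the higher of the two.
S > O: this pair runs against the simple trend — see the exception note.
F > S: relative to S, both the across-period and down-group shifts push F's electron affinity up.
Note the exception: S has a higher electron affinity than O, contrary to the simple trend — the compact 2p subshell of O repels the added electron more than S's larger 3p does.
Approximate values (kJ/mol): B 27, O 141, F 328, S 200, As 78.
So from lowest to highest: B < As < O < S < F.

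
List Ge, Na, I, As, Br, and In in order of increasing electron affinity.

In < Na < As < Ge < I < Br

Na is in period 3, group 1; Ge is in period 4, group 14; As is in period 4, group 15; Br is in period 4, group 17; In is in period 5, group 13; I is in period 5, group 17.
Atoms with high Z_eff and room in the valence shell (especially the halogens) have the most exothermic electron affinities.
Here both period and group differ, so the two effects have to be weighed against each other.
Na > In: the two effects oppose for this pair; the down-group effect wins (53 vs 29 kJ/mol).
As > Na: the two effects oppose for this pair; the across-period effect wins (78 vs 53 kJ/mol).
Ge > As: this pair runs against the simple trend — see the exception note.
I > Ge: period and group pull opposite ways; the across-period shift dominates (295 vs 119 kJ/mol).
Br > I: Br sits above I in group 17, so the down-group effect alone puts Br higher.
Note the exception: Ge has a higher electron affinity than As, contrary to the simple trend — adding an electron to As's half-filled 4p³ is unfavourable, so Ge (4p²) has the more exothermic EA.
Tabulated electron affinity (kJ/mol): Na 53, Ge 119, As 78, Br 325, In 29, I 295.
So from lowest to highest: In < Na < As < Ge < I < Br.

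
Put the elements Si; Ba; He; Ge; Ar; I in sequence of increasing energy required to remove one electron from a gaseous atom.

Ba < Ge < Si < I < Ar < He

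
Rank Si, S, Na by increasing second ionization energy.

Si < S < Na

After 1 electron has been removed, what remains? Si⁺ still has 3 valence electrons; S⁺ still has 5 valence electrons; Na⁺ is the bare [Ne] core.
Pulling an electron out of a noble-gas core costs far more than removing a remaining valence electron, so Na sits at the high end of IE_2.
Valence configurations: Si⁺ [Ne]3s²3p¹, S⁺ [Ne]3s²3p³.
Approximate IE_2 values (kJ/mol): Si 1577, S 2252, Na 4562.
So the second ionization energies run Si < S < Na.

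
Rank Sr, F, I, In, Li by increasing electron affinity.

Electron affinity generally becomes more exothermic across a period toward the halogens and less exothermic down a group.
Neither a single period nor a single group — weigh both effects.
In > Sr: In lies to the right of Sr in period 5, so the across-period effect alone puts In higher.
Li > In: the two effects oppose for this pair; the down-group effect wins (60 vs 29 kJ/mol).
I > Li: the two effects oppose for this pair; the across-period effect wins (295 vs 60 kJ/mol).
F > I: F sits above I in group 17, so the down-group effect alone puts F higher.
Tabulated electron affinity (kJ/mol): Li 60, F 328, Sr 5, In 29, I 295.
So from lowest to highest: Sr < In < Li < I < F.

Sr < In < Li < I < F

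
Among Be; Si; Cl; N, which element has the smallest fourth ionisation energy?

The fourth ionization energy removes an electron from the +3 ion. For each element: Be³⁺ is already 1 electron into the core; Si³⁺ still has 1 valence electron; Cl³⁺ still has 4 valence electrons; N³⁺ still has 2 valence electrons.
Breaking into a closed-shell core is much more expensive than removing a leftover valence electron — Be has the largest IE_4 here.
Valence configurations: Si³⁺ [Ne]3s¹, Cl³⁺ [Ne]3s²3p², N³⁺ [He]2s².
Approximate IE_4 values (kJ/mol): Be 21007, Si 4356, Cl 5159, N 7475.
Putting it together, IE_4: Si < Cl < N < Be.

Si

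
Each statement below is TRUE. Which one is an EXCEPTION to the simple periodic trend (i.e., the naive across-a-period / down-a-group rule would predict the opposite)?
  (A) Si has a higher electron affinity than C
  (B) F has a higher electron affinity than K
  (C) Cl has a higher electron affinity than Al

The general trend: electron affinity increases across a period and decreases down a group.
(A) Si (period 3, group 14) vs C (period 2, group 14): the stated order contradicts the simple trend.
(B) F (period 2, group 17) vs K (period 4, group 1): the stated order agrees with the simple trend.
(C) Cl (period 3, group 17) vs Al (period 3, group 13): the stated order agrees with the simple trend.
The exception is (A): Si's larger, more diffuse 3p orbitals accept an added electron slightly more readily than C's compact 2p.

(A)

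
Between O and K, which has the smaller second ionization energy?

K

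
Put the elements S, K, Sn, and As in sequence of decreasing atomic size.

K > Sn > As > S

S is in period 3, group 16; K is in period 4, group 1; As is in period 4, group 15; Sn is in period 5, group 14.
Radius decreases left→right (rising Z_eff, same n) and increases top→bottom (higher n).
These span different periods and groups, so the two trends combine.
As > S: both effects reinforce here, so As is clearly the larger of the two.
Sn > As: both effects reinforce here, so Sn is clearly the larger of the two.
K > Sn: period and group pull opposite ways; the across-period shift dominates (196 vs 140 pm).
Approximate values (pm): S 103, K 196, As 121, Sn 140.
So from largest to smallest: K > Sn > As > S.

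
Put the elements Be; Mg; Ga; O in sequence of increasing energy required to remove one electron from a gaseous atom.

Ga < Mg < Be < O

Be is in period 2, group 2; O is in period 2, group 16; Mg is in period 3, group 2; Ga is in period 4, group 13.
IE₁ increases left→right with effective nuclear charge and decreases top→bottom as the valence shell moves farther out.
Here both period and group differ, so the two effects have to be weighed against each other.
Mg > Ga: the two effects oppose for this pair; the down-group effect wins (738 vs 579 kJ/mol).
Be > Mg: they share group 2; the group trend gives Be the larger value.
O > Be: both are in period 2; the period trend gives O the larger value.
For reference (kJ/mol): Be 900, O 1314, Mg 738, Ga 579.
So from lowest to highest: Ga < Mg < Be < O.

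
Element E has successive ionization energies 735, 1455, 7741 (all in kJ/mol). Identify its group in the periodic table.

Look for the largest jump between consecutive ionization energies: IE3/IE2 ≈ 5.3, far larger than any earlier ratio.
That jump marks the point where a core electron is being removed. So the atom has 2 valence electrons.
A main-group element with 2 valence electrons is in group 2.

Group 2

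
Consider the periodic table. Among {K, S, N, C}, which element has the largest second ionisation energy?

After 1 electron has been removed, what remains? K⁺ is the bare [Ar] core; S⁺ still has 5 valence electrons; N⁺ still has 4 valence electrons; C⁺ still has 3 valence electrons.
Core electrons are held far more tightly than valence electrons, so K tops the IE_2 order.
Valence configurations: S⁺ [Ne]3s²3p³, N⁺ [He]2s²2p², C⁺ [He]2s²2p¹.
Approximate IE_2 values (kJ/mol): K 3052, S 2252, N 2856, C 2353.
Hence IE_2: S < C < N < K.

K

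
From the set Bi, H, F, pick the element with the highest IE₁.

H is in period 1, group 1; F is in period 2, group 17; Bi is in period 6, group 15.
IE₁ increases left→right with effective nuclear charge and decreases top→bottom as the valence shell moves farther out.
Here both period and group differ, so the two effects have to be weighed against each other.
H > Bi: the two effects oppose for this pair; the down-group effect wins (1312 vs 703 kJ/mol).
F > H: period and group pull opposite ways; the across-period shift dominates (1681 vs 1312 kJ/mol).
For reference (kJ/mol): H 1312, F 1681, Bi 703.
The highest IE₁ among these belongs to F.

F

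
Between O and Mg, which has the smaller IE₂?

Mg

IE_2 is the cost of taking one more electron from the +1 cation: O⁺ still has 5 valence electrons; Mg⁺ still has 1 valence electron.
All are still removing valence electrons, so compare the +1 ions as you would atoms: IE_2 generally rises across a period (higher Z_eff) and falls down a group (larger shell), subject to the usual subshell exceptions.
Valence configurations: O⁺ [He]2s²2p³, Mg⁺ [Ne]3s¹.
The numbers (kJ/mol): O 3388, Mg 1451.
Hence IE_2: Mg < O.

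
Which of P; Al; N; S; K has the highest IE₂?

K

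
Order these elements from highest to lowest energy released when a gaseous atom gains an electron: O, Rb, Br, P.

Br > O > P > Rb

Atoms with high Z_eff and room in the valence shell (especially the halogens) have the most exothermic electron affinities.
Neither a single period nor a single group — weigh both effects.
P > Rb: relative to Rb, both the across-period and down-group shifts push P's electron affinity up.
O > P: both effects reinforce here, so O is clearly the higher of the two.
Br > O: period and group pull opposite ways; the across-period shift dominates (325 vs 141 kJ/mol).
For reference (kJ/mol): O 141, P 72, Br 325, Rb 47.
So from highest to lowest: Br > O > P > Rb.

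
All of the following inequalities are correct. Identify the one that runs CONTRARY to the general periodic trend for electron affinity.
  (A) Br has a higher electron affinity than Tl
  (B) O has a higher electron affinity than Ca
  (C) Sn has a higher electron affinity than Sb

(C)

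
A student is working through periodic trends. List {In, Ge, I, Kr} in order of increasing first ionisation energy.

In, Ge, I, Kr

Ge is in period 4, group 14; Kr is in period 4, group 18; In is in period 5, group 13; I is in period 5, group 17.
IE₁ increases left→right with effective nuclear charge and decreases top→bottom as the valence shell moves farther out.
Neither a single period nor a single group — weigh both effects.
Ge > In: relative to In, both the across-period and down-group shifts push Ge's first ionization energy up.
I > Ge: the two effects oppose for this pair; the across-period effect wins (1008 vs 762 kJ/mol).
Kr > I: both effects reinforce here, so Kr is clearly the higher of the two.
For reference (kJ/mol): Ge 762, Kr 1351, In 558, I 1008.
So from lowest to highest: In < Ge < I < Kr.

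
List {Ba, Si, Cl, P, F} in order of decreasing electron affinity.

Cl > F > Si > P > Ba

F is in period 2, group 17; Si is in period 3, group 14; P is in period 3, group 15; Cl is in period 3, group 17; Ba is in period 6, group 2.
Atoms with high Z_eff and room in the valence shell (especially the halogens) have the most exothermic electron affinities.
Here both period and group differ, so the two effects have to be weighed against each other.
P > Ba: relative to Ba, both the across-period and down-group shifts push P's electron affinity up.
Si > P: this pair runs against the simple trend — see the exception note.
F > Si: relative to Si, both the across-period and down-group shifts push F's electron affinity up.
Cl > F: this pair runs against the simple trend — see the exception note.
Note the exception: Si has a higher electron affinity than P, contrary to the simple trend — adding an electron to P's half-filled 3p³ is unfavourable, so Si (3p²) has the more exothermic EA.
Note the exception: Cl has a higher electron affinity than F, contrary to the simple trend — F's small 2p subshell makes the incoming electron feel strong e⁻–e⁻ repulsion, so Cl actually releases more energy on gaining an electron.
Tabulated electron affinity (kJ/mol): F 328, Si 134, P 72, Cl 349, Ba 14.
So from highest to lowest: Cl > F > Si > P > Ba.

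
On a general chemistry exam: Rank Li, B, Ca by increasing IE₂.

Ca < B < Li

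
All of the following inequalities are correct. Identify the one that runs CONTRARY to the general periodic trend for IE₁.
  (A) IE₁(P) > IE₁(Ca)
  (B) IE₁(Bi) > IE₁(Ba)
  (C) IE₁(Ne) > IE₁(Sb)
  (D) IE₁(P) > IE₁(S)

(D)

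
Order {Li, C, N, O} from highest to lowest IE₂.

Consider each +1 ion: Li⁺ is the bare [He] core; C⁺ still has 3 valence electrons; N⁺ still has 4 valence electrons; O⁺ still has 5 valence electrons.
Breaking into a closed-shell core is much more expensive than removing a leftover valence electron — Li has the largest IE_2 here.
Valence configurations: C⁺ [He]2s²2p¹, N⁺ [He]2s²2p², O⁺ [He]2s²2p³.
Tabulated IE_2 (kJ/mol): Li 7298, C 2353, N 2856, O 3388.
Putting it together, IE_2: C < N < O < Li.

Li > O > N > C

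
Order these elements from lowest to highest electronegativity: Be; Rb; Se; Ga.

Rb, Be, Ga, Se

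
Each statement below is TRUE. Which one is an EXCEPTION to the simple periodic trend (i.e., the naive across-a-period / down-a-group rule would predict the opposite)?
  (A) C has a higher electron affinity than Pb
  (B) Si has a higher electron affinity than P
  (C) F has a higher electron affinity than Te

(B)

The general trend: electron affinity increases across a period and decreases down a group.
(A) C (period 2, group 14) vs Pb (period 6, group 14): the stated order agrees with the simple trend.
(B) Si (period 3, group 14) vs P (period 3, group 15): the stated order contradicts the simple trend.
(C) F (period 2, group 17) vs Te (period 5, group 16): the stated order agrees with the simple trend.
The exception is (B): adding an electron to P's half-filled 3p³ is unfavourable, so Si (3p²) has the more exothermic EA.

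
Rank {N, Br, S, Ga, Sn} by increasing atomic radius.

Across a period the added protons contract the valence shell; down a group each new principal shell makes the atom larger.
These span different periods and groups, so the two trends combine.
S > N: the two effects oppose for this pair; the down-group effect wins (103 vs 71 pm).
Br > S: the two effects oppose for this pair; the down-group effect wins (114 vs 103 pm).
Ga > Br: Ga lies to the left of Br in period 4, so the across-period effect alone puts Ga larger.
Sn > Ga: the two effects oppose for this pair; the down-group effect wins (140 vs 124 pm).
Tabulated atomic radius (pm): N 71, S 103, Ga 124, Br 114, Sn 140.
So from smallest to largest: N < S < Br < Ga < Sn.

N < S < Br < Ga < Sn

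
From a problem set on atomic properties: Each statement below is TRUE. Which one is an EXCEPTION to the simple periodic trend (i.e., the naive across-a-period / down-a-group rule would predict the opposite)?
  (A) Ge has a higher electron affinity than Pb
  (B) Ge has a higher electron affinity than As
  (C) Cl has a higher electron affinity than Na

The general trend: electron affinity increases across a period and decreases down a group.
(A) Ge (period 4, group 14) vs Pb (period 6, group 14): the stated order agrees with the simple trend.
(B) Ge (period 4, group 14) vs As (period 4, group 15): the stated order contradicts the simple trend.
(C) Cl (period 3, group 17) vs Na (period 3, group 1): the stated order agrees with the simple trend.
The exception is (B): adding an electron to As's half-filled 4p³ is unfavourable, so Ge (4p²) has the more exothermic EA.

(B)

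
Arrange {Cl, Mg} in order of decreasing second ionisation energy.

After 1 electron has been removed, what remains? Cl⁺ still has 6 valence electrons; Mg⁺ still has 1 valence electron.
All are still removing valence electrons, so compare the +1 ions as you would atoms: IE_2 generally rises across a period (higher Z_eff) and falls down a group (larger shell), subject to the usual subshell exceptions.
Valence configurations: Cl⁺ [Ne]3s²3p⁴, Mg⁺ [Ne]3s¹.
The numbers (kJ/mol): Cl 2298, Mg 1451.
So the second ionization energies run Mg < Cl.

Cl > Mg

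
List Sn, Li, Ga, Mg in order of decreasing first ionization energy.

Mg > Sn > Ga > Li

Across a period the outer electron is held more tightly (higher IE₁); down a group it sits in a higher shell, more shielded, and comes off more easily.
These sit on a diagonal, where the across-period and down-group effects partly cancel.
Ga > Li: period and group pull opposite ways; the across-period shift dominates (579 vs 520 kJ/mol).
Sn > Ga: period and group pull opposite ways; the across-period shift dominates (709 vs 579 kJ/mol).
Mg > Sn: period and group pull opposite ways; the down-group shift dominates (738 vs 709 kJ/mol).
Tabulated first ionization energy (kJ/mol): Li 520, Mg 738, Ga 579, Sn 709.
So from highest to lowest: Mg > Sn > Ga > Li.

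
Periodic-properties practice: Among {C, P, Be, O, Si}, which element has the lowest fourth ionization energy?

Consider each +3 ion: C³⁺ still has 1 valence electron; P³⁺ still has 2 valence electrons; Be³⁺ is already 1 electron into the core; O³⁺ still has 3 valence electrons; Si³⁺ still has 1 valence electron.
Pulling an electron out of a noble-gas core costs far more than removing a remaining valence electron, so Be sits at the high end of IE_4.
Valence configurations: C³⁺ [He]2s¹, P³⁺ [Ne]3s², O³⁺ [He]2s²2p¹, Si³⁺ [Ne]3s¹.
Tabulated IE_4 (kJ/mol): C 6223, P 4964, Be 21007, O 7469, Si 4356.
Hence IE_4: Si < P < C < O < Be.

Si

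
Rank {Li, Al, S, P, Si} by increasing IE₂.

Si, Al, P, S, Li

The second ionization energy removes an electron from the +1 ion. For each element: Li⁺ is the bare [He] core; Al⁺ still has 2 valence electrons; S⁺ still has 5 valence electrons; P⁺ still has 4 valence electrons; Si⁺ still has 3 valence electrons.
Core electrons are held far more tightly than valence electrons, so Li tops the IE_2 order.
Valence configurations: Al⁺ [Ne]3s², S⁺ [Ne]3s²3p³, P⁺ [Ne]3s²3p², Si⁺ [Ne]3s²3p¹.
Si⁺ loses a lone 3p electron whereas Al⁺ must break into a filled 3s² pair, so IE_2(Al) > IE_2(Si) even though Si has the higher nuclear charge.
Tabulated IE_2 (kJ/mol): Li 7298, Al 1817, S 2252, P 1907, Si 1577.
Putting it together, IE_2: Si < Al < P < S < Li.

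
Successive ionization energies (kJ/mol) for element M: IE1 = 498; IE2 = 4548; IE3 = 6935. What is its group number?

Look for the largest jump between consecutive ionization energies: IE2/IE1 ≈ 9.1, far larger than any earlier ratio.
That jump marks the point where a core electron is being removed. So the atom has 1 valence electron.
A main-group element with 1 valence electron is in group 1.

Group 1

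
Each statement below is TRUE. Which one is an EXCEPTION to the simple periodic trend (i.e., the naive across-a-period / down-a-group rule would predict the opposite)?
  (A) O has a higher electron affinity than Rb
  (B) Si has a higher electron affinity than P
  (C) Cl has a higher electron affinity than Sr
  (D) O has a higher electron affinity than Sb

(B)

The general trend: electron affinity increases across a period and decreases down a group.
(A) O (period 2, group 16) vs Rb (period 5, group 1): the stated order agrees with the simple trend.
(B) Si (period 3, group 14) vs P (period 3, group 15): the stated order contradicts the simple trend.
(C) Cl (period 3, group 17) vs Sr (period 5, group 2): the stated order agrees with the simple trend.
(D) O (period 2, group 16) vs Sb (period 5, group 15): the stated order agrees with the simple trend.
The exception is (B): adding an electron to P's half-filled 3p³ is unfavourable, so Si (3p²) has the more exothermic EA.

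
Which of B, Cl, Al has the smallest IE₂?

Al

IE_2 is the cost of taking one more electron from the +1 cation: B⁺ still has 2 valence electrons; Cl⁺ still has 6 valence electrons; Al⁺ still has 2 valence electrons.
All are still removing valence electrons, so compare the +1 ions as you would atoms: IE_2 generally rises across a period (higher Z_eff) and falls down a group (larger shell), subject to the usual subshell exceptions.
Valence configurations: B⁺ [He]2s², Cl⁺ [Ne]3s²3p⁴, Al⁺ [Ne]3s².
The numbers (kJ/mol): B 2427, Cl 2298, Al 1817.
Hence IE_2: Al < Cl < B.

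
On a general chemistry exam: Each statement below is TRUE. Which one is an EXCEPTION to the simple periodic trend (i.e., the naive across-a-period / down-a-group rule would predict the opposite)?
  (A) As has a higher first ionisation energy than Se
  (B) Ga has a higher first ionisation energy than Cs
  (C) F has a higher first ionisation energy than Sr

(A)

The general trend: first ionisation energy increases across a period and decreases down a group.
(A) As (period 4, group 15) vs Se (period 4, group 16): the stated order contradicts the simple trend.
(B) Ga (period 4, group 13) vs Cs (period 6, group 1): the stated order agrees with the simple trend.
(C) F (period 2, group 17) vs Sr (period 5, group 2): the stated order agrees with the simple trend.
The exception is (A): Se (4p⁴) ionizes more easily than half-filled As (4p³).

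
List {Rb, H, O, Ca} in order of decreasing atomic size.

H is in period 1, group 1; O is in period 2, group 16; Ca is in period 4, group 2; Rb is in period 5, group 1.
Moving right in a period, electrons are added to the same shell under a stronger nuclear pull, so atoms get smaller; moving down, a new shell is opened and atoms get larger.
These span different periods and groups, so the two trends combine.
O > H: period and group pull opposite ways; the down-group shift dominates (63 vs 32 pm).
Ca > O: both effects reinforce here, so Ca is clearly the larger of the two.
Rb > Ca: relative to Ca, both the across-period and down-group shifts push Rb's atomic radius up.
Tabulated atomic radius (pm): H 32, O 63, Ca 171, Rb 210.
So from largest to smallest: Rb > Ca > O > H.

Rb > Ca > O > H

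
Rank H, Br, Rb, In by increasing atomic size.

H < Br < In < Rb

H is in period 1, group 1; Br is in period 4, group 17; Rb is in period 5, group 1; In is in period 5, group 13.
Moving right in a period, electrons are added to the same shell under a stronger nuclear pull, so atoms get smaller; moving down, a new shell is opened and atoms get larger.
Here both period and group differ, so the two effects have to be weighed against each other.
Br > H: the two effects oppose for this pair; the down-group effect wins (114 vs 32 pm).
In > Br: both effects reinforce here, so In is clearly the larger of the two.
Rb > In: Rb lies to the left of In in period 5, so the across-period effect alone puts Rb larger.
For reference (pm): H 32, Br 114, Rb 210, In 142.
So from smallest to largest: H < Br < In < Rb.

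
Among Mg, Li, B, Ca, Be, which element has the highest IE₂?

Li

Consider each +1 ion: Mg⁺ still has 1 valence electron; Li⁺ is the bare [He] core; B⁺ still has 2 valence electrons; Ca⁺ still has 1 valence electron; Be⁺ still has 1 valence electron.
Core electrons are held far more tightly than valence electrons, so Li tops the IE_2 order.
Valence configurations: Mg⁺ [Ne]3s¹, B⁺ [He]2s², Ca⁺ [Ar]4s¹, Be⁺ [He]2s¹.
Approximate IE_2 values (kJ/mol): Mg 1451, Li 7298, B 2427, Ca 1145, Be 1757.
Hence IE_2: Ca < Mg < Be < B < Li.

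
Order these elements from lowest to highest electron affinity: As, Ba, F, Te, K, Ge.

Ba < K < As < Ge < Te < F

F is in period 2, group 17; K is in period 4, group 1; Ge is in period 4, group 14; As is in period 4, group 15; Te is in period 5, group 16; Ba is in period 6, group 2.
EA tends to increase across a period and decrease down a group, though the pattern is less regular than for IE or radius.
Here both period and group differ, so the two effects have to be weighed against each other.
K > Ba: the two effects oppose for this pair; the down-group effect wins (48 vs 14 kJ/mol).
As > K: As lies to the right of K in period 4, so the across-period effect alone puts As higher.
Ge > As: this pair runs against the simple trend — see the exception note.
Te > Ge: period and group pull opposite ways; the across-period shift dominates (190 vs 119 kJ/mol).
F > Te: both effects reinforce here, so F is clearly the higher of the two.
Note the exception: Ge has a higher electron affinity than As, contrary to the simple trend — adding an electron to As's half-filled 4p³ is unfavourable, so Ge (4p²) has the more exothermic EA.
For reference (kJ/mol): F 328, K 48, Ge 119, As 78, Te 190, Ba 14.
So from lowest to highest: Ba < K < As < Ge < Te < F.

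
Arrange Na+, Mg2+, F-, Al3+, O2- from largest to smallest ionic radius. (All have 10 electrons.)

All of these have 10 electrons, so size is governed by nuclear charge alone: the more protons, the stronger the pull on the same electron cloud, and the smaller the ion.
Nuclear charges: Al3+ (Z=13), Mg2+ (Z=12), Na+ (Z=11), F- (Z=9), O2- (Z=8).
Largest to smallest: O2- > F- > Na+ > Mg2+ > Al3+.

O2- > F- > Na+ > Mg2+ > Al3+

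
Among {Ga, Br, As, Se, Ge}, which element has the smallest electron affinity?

Adding an electron releases more energy for atoms nearer the top right (short of the noble gases).
All lie in period 4; the across-period trend (electron affinity increases left to right) applies, with the exception below.
Note the exception: Ge has a higher electron affinity than As, contrary to the simple trend — adding an electron to As's half-filled 4p³ is unfavourable, so Ge (4p²) has the more exothermic EA.
For reference (kJ/mol): Ga 29, Ge 119, As 78, Se 195, Br 325.
The smallest electron affinity among these belongs to Ga.

Ga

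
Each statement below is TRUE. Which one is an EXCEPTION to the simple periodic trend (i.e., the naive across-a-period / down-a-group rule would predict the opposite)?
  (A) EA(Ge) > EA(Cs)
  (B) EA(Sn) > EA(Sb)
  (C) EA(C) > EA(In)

The general trend: electron affinity increases across a period and decreases down a group.
(A) Ge (period 4, group 14) vs Cs (period 6, group 1): the stated order agrees with the simple trend.
(B) Sn (period 5, group 14) vs Sb (period 5, group 15): the stated order contradicts the simple trend.
(C) C (period 2, group 14) vs In (period 5, group 13): the stated order agrees with the simple trend.
The exception is (B): adding an electron to Sb's half-filled 5p³ is unfavourable, so Sn has the more exothermic EA.

(B)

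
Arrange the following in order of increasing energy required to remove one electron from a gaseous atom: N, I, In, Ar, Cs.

N is in period 2, group 15; Ar is in period 3, group 18; In is in period 5, group 13; I is in period 5, group 17; Cs is in period 6, group 1.
Removing the outermost electron gets harder across a period and easier down a group.
These span different periods and groups, so the two trends combine.
In > Cs: relative to Cs, both the across-period and down-group shifts push In's first ionization energy up.
I > In: I lies to the right of In in period 5, so the across-period effect alone puts I higher.
N > I: period and group pull opposite ways; the down-group shift dominates (1402 vs 1008 kJ/mol).
Ar > N: the two effects oppose for this pair; the across-period effect wins (1521 vs 1402 kJ/mol).
Tabulated first ionization energy (kJ/mol): N 1402, Ar 1521, In 558, I 1008, Cs 376.
So from lowest to highest: Cs < In < I < N < Ar.

Cs < In < I < N < Ar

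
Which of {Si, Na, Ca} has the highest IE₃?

Na

IE_3 is the cost of taking one more electron from the +2 cation: Si²⁺ still has 2 valence electrons; Na²⁺ is already 1 electron into the core; Ca²⁺ is the bare [Ar] core.
Breaking into a closed-shell core is much more expensive than removing a leftover valence electron — Ca and Na have the largest IE_3 here.
The numbers (kJ/mol): Si 3232, Na 6910, Ca 4912.
Hence IE_3: Si < Ca < Na.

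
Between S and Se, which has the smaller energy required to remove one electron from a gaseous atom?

S is in period 3, group 16; Se is in period 4, group 16.
Removing the outermost electron gets harder across a period and easier down a group.
All are in group 16, so first ionization energy increases up the group.
So Se has the smaller energy required to remove one electron from a gaseous atom (Se < S).

Se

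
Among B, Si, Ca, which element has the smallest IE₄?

The fourth ionization energy removes an electron from the +3 ion. For each element: B³⁺ is the bare [He] core; Si³⁺ still has 1 valence electron; Ca³⁺ is already 1 electron into the core.
Pulling an electron out of a noble-gas core costs far more than removing a remaining valence electron, so Ca and B sit at the high end of IE_4.
The numbers (kJ/mol): B 25026, Si 4356, Ca 6491.
Overall IE_4 order: Si < Ca < B.

Si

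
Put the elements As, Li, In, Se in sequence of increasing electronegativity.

Li < In < As < Se

Li is in period 2, group 1; As is in period 4, group 15; Se is in period 4, group 16; In is in period 5, group 13.
Atoms toward the upper right of the periodic table pull bonding electrons most strongly.
Neither a single period nor a single group — weigh both effects.
In > Li: period and group pull opposite ways; the across-period shift dominates (1.78 vs 0.98).
As > In: relative to In, both the across-period and down-group shifts push As's electronegativity up.
Se > As: Se lies to the right of As in period 4, so the across-period effect alone puts Se higher.
Approximate values (Pauling): Li 0.98, As 2.18, Se 2.55, In 1.78.
So from lowest to highest: Li < In < As < Se.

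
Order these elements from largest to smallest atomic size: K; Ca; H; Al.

K, Ca, Al, H

Radius decreases left→right (rising Z_eff, same n) and increases top→bottom (higher n).
These span different periods and groups, so the two trends combine.
Al > H: the two effects oppose for this pair; the down-group effect wins (126 vs 32 pm).
Ca > Al: both effects reinforce here, so Ca is clearly the larger of the two.
K > Ca: K lies to the left of Ca in period 4, so the across-period effect alone puts K larger.
Tabulated atomic radius (pm): H 32, Al 126, K 196, Ca 171.
So from largest to smallest: K > Ca > Al > H.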